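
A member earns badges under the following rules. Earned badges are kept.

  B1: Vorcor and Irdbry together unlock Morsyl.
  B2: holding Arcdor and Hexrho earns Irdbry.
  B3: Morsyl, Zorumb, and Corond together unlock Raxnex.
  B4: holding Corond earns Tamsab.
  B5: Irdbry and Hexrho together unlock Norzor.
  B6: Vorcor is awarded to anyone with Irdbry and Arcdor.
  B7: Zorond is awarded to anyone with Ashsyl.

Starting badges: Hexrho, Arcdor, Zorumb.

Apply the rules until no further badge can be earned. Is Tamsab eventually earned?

No

Tamsab would need Corond (B4), but Corond is never earned.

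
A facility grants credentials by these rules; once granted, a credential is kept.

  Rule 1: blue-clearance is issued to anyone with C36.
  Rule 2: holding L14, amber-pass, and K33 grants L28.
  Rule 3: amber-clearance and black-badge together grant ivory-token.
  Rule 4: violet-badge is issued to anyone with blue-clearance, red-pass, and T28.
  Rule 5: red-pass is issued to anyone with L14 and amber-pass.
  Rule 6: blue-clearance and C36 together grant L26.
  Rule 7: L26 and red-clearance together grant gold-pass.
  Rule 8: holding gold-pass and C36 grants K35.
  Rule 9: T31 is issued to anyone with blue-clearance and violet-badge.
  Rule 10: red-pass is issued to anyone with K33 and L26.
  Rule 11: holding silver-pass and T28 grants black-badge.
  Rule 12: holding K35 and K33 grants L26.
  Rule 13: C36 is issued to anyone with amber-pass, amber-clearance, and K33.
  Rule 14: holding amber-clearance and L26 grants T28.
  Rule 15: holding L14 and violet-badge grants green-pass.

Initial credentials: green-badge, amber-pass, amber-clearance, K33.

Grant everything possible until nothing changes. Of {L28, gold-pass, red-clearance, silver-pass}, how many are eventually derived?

L28 would need L14, amber-pass, and K33 (Rule 2), but L14 is never granted.
gold-pass would need L26 and red-clearance (Rule 7), but red-clearance is never granted.
No rule produces red-clearance, and it is not given.
No rule produces silver-pass, and it is not given.
None of the 4 are reached.

0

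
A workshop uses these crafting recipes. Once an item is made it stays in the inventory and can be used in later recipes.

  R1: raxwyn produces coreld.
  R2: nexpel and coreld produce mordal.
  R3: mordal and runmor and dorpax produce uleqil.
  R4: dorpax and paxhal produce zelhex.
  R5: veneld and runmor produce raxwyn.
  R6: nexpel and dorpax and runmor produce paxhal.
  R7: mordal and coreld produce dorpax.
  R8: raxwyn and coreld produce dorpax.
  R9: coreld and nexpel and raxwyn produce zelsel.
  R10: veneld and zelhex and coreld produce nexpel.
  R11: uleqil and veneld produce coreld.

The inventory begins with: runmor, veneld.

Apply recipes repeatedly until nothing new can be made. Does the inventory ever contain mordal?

No

mordal would need nexpel and coreld (R2), but nexpel is never obtained.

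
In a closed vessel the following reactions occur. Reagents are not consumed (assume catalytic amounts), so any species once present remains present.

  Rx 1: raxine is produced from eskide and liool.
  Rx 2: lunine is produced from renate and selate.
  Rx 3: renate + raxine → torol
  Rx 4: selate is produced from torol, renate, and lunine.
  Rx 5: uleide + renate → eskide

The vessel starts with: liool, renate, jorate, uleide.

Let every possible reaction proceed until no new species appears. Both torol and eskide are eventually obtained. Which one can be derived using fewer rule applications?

eskide: uleide and renate present → eskide forms (Rx 5). [1 rule application]
torol: uleide and renate present → eskide forms (Rx 5). eskide and liool present → raxine forms (Rx 1). renate and raxine present → torol forms (Rx 3). [3 rule applications]
eskide needs fewer.

eskide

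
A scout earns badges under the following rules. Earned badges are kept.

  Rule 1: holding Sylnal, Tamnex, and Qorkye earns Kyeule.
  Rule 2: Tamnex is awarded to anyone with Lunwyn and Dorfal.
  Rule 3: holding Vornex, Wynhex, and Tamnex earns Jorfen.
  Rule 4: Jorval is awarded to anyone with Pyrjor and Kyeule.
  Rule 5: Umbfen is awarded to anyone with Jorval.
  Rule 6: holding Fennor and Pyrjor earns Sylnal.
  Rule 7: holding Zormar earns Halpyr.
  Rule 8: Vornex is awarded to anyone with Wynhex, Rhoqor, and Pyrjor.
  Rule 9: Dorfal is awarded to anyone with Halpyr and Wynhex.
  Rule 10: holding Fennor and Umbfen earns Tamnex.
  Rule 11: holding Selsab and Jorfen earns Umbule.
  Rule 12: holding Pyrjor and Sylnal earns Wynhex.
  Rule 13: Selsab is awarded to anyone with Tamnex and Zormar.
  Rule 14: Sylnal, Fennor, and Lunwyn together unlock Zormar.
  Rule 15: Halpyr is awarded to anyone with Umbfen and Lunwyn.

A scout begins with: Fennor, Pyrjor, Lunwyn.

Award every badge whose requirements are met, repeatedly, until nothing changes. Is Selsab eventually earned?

With Fennor and Pyrjor, Sylnal is earned (Rule 6).
With Sylnal, Fennor, and Lunwyn, Zormar is earned (Rule 14).
With Pyrjor and Sylnal, Wynhex is earned (Rule 12).
With Zormar, Halpyr is earned (Rule 7).
With Halpyr and Wynhex, Dorfal is earned (Rule 9).
With Lunwyn and Dorfal, Tamnex is earned (Rule 2).
With Tamnex and Zormar, Selsab is earned (Rule 13).

Yes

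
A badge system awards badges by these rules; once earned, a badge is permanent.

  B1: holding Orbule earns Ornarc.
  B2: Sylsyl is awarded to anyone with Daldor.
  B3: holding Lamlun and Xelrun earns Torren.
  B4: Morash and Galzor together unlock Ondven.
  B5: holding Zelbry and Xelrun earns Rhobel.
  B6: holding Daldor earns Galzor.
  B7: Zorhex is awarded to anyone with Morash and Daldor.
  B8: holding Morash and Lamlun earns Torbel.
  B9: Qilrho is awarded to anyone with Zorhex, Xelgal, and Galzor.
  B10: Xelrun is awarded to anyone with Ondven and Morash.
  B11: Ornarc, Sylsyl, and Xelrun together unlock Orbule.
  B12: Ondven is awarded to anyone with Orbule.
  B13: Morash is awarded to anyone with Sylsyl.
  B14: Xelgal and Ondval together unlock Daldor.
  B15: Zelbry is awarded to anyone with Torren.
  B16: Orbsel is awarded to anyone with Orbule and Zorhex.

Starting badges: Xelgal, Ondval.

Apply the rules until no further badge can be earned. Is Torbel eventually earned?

Torbel would need Morash and Lamlun (B8), but Lamlun is never earned.

No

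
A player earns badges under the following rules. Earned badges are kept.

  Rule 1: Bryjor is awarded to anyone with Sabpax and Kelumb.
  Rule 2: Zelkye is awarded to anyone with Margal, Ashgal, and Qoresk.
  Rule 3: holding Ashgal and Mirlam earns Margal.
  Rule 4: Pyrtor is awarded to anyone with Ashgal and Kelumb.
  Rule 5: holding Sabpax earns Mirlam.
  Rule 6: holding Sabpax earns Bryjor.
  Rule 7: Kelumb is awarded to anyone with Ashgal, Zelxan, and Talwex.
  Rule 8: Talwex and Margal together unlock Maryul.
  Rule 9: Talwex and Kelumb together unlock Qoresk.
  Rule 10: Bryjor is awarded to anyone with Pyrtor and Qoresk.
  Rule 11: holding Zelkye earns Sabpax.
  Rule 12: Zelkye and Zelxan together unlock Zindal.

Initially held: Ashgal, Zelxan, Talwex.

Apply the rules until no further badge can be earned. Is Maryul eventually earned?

Maryul would need Talwex and Margal (Rule 8), but Margal is never earned.

No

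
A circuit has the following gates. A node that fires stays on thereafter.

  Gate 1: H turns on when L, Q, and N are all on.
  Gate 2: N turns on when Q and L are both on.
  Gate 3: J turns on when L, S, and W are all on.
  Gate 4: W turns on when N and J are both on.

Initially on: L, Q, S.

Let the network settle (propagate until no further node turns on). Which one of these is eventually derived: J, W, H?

H

Gate 2: Q and L on → N on.
Gate 1: L, Q, and N on → H on.
W would need N and J (Gate 4), but J never turns on. J would need L, S, and W (Gate 3), but W never turns on.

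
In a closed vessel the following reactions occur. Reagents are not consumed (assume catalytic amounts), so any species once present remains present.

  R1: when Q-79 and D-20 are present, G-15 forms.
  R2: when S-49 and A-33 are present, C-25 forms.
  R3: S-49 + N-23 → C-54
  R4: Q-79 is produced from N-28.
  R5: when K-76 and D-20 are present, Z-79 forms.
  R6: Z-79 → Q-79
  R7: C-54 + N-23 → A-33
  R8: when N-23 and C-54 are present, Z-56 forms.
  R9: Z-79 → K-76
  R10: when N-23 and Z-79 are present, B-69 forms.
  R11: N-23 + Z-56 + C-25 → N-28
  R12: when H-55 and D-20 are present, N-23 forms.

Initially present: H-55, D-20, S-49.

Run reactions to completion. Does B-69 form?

No

B-69 would need N-23 and Z-79 (R10), but Z-79 never forms.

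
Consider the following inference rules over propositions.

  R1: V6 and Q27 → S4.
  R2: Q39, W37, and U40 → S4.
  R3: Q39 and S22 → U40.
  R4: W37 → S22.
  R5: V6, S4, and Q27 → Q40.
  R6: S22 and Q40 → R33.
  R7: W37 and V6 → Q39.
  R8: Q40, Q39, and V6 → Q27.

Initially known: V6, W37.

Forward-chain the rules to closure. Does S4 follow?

Yes

From W37, R4 gives S22.
From W37 and V6, R7 gives Q39.
From Q39 and S22, R3 gives U40.
Q39, W37, and U40 hold, so S4 follows (R2).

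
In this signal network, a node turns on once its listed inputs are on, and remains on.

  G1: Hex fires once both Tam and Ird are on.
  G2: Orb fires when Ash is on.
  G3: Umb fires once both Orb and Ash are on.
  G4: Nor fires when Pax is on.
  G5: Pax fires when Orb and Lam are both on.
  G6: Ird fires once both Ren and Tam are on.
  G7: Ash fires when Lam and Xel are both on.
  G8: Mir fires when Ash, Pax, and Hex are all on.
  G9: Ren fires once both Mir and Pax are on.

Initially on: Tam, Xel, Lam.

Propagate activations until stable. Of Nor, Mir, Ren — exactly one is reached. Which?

Lam and Xel are on, so Ash fires (G7).
G2: Ash on → Orb on.
G5: Orb and Lam on → Pax on.
G4: Pax on → Nor on.
Ren would need Mir and Pax (G9), but Mir never turns on. Mir would need Ash, Pax, and Hex (G8), but Hex never turns on.

Nor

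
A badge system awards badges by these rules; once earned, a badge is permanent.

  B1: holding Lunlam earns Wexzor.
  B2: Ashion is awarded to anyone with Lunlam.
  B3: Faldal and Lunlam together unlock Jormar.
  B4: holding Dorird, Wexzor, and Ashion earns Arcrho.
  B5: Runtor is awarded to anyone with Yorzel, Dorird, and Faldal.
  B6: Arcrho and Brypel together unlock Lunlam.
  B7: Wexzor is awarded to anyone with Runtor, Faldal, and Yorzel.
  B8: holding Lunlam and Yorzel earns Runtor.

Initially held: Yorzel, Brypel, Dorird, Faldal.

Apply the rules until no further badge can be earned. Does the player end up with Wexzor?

Yes

With Yorzel, Dorird, and Faldal, Runtor is earned (B5).
With Runtor, Faldal, and Yorzel, Wexzor is earned (B7).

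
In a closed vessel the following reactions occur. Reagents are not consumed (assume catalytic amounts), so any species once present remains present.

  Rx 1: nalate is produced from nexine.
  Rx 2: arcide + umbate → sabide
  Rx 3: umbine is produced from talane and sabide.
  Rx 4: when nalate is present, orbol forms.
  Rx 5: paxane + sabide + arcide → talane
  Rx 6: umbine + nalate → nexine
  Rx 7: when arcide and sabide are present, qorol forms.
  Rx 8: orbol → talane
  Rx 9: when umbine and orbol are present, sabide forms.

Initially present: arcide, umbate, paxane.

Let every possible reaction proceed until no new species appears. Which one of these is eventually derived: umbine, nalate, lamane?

umbine

arcide and umbate present → sabide forms (Rx 2).
paxane, sabide, and arcide present → talane forms (Rx 5).
talane and sabide present → umbine forms (Rx 3).
nalate would need nexine (Rx 1), but nexine never forms. No rule produces lamane, and it is not given.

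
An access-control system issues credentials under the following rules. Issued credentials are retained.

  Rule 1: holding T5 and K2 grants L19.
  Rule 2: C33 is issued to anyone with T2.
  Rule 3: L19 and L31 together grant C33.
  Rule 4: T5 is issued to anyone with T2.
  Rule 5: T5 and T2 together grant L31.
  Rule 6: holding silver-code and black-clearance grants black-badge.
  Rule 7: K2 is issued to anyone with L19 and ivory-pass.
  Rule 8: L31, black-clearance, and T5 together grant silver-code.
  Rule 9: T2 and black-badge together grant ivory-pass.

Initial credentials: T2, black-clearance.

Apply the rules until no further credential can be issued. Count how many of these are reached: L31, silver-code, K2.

Holding T2 grants T5 (Rule 4).
Holding T5 and T2 grants L31 (Rule 5).
Holding L31, black-clearance, and T5 grants silver-code (Rule 8).
L31: reached.
silver-code: reached.
K2 would need L19 and ivory-pass (Rule 7), but L19 is never granted.
Reached: L31 and silver-code — 2 of the 3.

2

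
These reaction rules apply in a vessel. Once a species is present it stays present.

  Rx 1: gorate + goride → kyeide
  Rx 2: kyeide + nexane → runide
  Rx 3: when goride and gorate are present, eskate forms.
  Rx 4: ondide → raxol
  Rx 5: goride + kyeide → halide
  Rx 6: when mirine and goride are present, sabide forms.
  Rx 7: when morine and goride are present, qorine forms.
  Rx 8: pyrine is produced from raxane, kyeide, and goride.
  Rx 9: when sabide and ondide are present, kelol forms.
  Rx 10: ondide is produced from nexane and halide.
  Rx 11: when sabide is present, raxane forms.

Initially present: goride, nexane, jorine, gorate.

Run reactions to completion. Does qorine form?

qorine would need morine and goride (Rx 7), but morine never forms.

No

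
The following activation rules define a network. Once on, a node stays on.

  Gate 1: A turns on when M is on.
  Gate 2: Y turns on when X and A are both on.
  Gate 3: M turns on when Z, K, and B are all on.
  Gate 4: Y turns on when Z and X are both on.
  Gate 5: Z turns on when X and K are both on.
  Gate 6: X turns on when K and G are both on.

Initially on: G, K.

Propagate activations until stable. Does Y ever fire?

K and G are on, so X turns on (Gate 6).
Gate 5: X and K on → Z on.
Gate 4: Z and X on → Y on.

Yes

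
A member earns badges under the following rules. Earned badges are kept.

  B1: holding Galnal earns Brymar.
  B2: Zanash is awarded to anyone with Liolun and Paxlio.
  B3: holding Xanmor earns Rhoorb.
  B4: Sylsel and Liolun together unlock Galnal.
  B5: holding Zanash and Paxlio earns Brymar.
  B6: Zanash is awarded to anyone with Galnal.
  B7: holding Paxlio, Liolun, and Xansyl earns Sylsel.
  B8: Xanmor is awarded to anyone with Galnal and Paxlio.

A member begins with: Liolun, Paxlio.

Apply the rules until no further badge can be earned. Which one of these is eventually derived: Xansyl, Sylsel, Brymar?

With Liolun and Paxlio, Zanash is earned (B2).
With Zanash and Paxlio, Brymar is earned (B5).
No rule produces Xansyl, and it is not given. Sylsel would need Paxlio, Liolun, and Xansyl (B7), but Xansyl is never earned.

Brymar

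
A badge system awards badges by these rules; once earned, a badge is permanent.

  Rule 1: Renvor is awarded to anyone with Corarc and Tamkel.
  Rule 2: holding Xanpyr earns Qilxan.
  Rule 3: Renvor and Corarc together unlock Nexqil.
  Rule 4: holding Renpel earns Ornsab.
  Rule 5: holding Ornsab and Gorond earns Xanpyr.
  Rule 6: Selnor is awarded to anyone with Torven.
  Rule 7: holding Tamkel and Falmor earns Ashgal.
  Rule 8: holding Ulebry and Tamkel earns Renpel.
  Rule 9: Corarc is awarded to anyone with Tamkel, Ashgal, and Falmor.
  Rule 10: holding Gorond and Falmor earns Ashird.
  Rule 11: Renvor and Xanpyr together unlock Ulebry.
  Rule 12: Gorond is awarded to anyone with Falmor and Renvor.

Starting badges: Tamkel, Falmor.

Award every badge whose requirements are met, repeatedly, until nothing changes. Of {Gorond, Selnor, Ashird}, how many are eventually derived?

2

With Tamkel and Falmor, Ashgal is earned (Rule 7).
With Tamkel, Ashgal, and Falmor, Corarc is earned (Rule 9).
With Corarc and Tamkel, Renvor is earned (Rule 1).
With Falmor and Renvor, Gorond is earned (Rule 12).
With Gorond and Falmor, Ashird is earned (Rule 10).
Gorond: reached.
Selnor would need Torven (Rule 6), but Torven is never earned.
Ashird: reached.
Reached: Gorond and Ashird — 2 of the 3.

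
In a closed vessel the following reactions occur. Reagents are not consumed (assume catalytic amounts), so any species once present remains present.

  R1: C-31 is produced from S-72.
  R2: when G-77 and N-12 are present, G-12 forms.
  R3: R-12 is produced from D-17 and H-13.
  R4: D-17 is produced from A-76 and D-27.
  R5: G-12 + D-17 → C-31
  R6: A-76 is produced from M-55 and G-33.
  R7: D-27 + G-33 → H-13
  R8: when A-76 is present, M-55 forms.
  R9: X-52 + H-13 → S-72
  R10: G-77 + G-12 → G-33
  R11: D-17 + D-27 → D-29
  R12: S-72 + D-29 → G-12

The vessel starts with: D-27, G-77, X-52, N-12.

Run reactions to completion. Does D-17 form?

D-17 would need A-76 and D-27 (R4), but A-76 never forms.

No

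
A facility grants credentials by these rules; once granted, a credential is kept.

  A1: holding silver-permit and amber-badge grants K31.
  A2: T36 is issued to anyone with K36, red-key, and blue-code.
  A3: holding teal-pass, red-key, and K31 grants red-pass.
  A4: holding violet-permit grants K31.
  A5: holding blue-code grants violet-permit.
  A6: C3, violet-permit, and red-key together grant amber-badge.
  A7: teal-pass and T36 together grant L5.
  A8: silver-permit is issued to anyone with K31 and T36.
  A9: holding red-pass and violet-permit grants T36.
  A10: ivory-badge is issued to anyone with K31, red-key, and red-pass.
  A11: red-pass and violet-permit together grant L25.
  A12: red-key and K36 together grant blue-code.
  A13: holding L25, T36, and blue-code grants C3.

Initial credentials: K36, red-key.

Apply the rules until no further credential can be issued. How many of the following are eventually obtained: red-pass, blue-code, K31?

2

Holding red-key and K36 grants blue-code (A12).
Holding blue-code grants violet-permit (A5).
Holding violet-permit grants K31 (A4).
red-pass would need teal-pass, red-key, and K31 (A3), but teal-pass is never granted.
blue-code: reached.
K31: reached.
Reached: blue-code and K31 — 2 of the 3.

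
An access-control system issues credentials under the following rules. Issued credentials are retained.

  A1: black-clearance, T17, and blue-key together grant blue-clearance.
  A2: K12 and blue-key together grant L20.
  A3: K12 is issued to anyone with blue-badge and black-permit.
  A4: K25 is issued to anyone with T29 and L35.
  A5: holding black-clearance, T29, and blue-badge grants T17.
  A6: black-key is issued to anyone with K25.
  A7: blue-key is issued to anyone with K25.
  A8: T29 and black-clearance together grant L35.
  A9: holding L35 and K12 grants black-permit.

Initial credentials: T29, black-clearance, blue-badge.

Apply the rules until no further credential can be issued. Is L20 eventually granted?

L20 would need K12 and blue-key (A2), but K12 is never granted.

No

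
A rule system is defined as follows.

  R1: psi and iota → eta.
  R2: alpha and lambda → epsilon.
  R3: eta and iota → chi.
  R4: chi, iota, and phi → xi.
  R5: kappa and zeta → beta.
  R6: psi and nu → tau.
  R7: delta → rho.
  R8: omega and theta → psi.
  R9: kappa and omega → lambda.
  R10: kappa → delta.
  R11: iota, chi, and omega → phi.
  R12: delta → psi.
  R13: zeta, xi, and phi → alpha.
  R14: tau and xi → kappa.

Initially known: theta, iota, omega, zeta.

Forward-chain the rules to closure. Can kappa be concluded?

kappa would need tau and xi (R14), but tau is never established.

No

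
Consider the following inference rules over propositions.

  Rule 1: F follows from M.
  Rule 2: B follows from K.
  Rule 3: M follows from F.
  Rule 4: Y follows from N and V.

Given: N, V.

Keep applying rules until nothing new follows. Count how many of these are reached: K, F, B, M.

0

No rule produces K, and it is not given.
F would need M (Rule 1), but M is never established.
B would need K (Rule 2), but K is never established.
M would need F (Rule 3), but F is never established.
None of the 4 are reached.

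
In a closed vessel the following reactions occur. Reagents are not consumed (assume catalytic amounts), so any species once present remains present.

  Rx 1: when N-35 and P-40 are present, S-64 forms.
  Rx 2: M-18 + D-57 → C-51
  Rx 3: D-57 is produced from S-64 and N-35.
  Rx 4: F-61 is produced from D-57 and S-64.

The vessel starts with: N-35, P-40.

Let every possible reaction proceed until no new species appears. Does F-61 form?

N-35 and P-40 present → S-64 forms (Rx 1).
S-64 and N-35 present → D-57 forms (Rx 3).
D-57 and S-64 present → F-61 forms (Rx 4).

Yes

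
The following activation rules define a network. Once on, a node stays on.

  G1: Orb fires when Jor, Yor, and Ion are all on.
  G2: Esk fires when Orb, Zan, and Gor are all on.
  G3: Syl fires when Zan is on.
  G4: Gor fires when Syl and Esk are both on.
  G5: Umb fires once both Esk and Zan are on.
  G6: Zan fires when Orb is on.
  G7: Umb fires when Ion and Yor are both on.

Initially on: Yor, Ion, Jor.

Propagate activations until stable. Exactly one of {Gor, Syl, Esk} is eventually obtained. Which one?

Syl

Jor, Yor, and Ion are on, so Orb fires (G1).
Orb is on, so Zan fires (G6).
G3: Zan on → Syl on.
Esk would need Orb, Zan, and Gor (G2), but Gor never turns on. Gor would need Syl and Esk (G4), but Esk never turns on.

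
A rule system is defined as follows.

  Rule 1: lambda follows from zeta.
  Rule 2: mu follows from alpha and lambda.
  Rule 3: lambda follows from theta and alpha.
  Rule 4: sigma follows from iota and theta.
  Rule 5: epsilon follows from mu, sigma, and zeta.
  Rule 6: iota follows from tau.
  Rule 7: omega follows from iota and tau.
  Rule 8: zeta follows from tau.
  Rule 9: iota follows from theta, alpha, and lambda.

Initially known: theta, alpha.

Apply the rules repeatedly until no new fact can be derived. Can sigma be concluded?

Yes

From theta and alpha, Rule 3 gives lambda.
theta, alpha, and lambda hold, so iota follows (Rule 9).
iota and theta hold, so sigma follows (Rule 4).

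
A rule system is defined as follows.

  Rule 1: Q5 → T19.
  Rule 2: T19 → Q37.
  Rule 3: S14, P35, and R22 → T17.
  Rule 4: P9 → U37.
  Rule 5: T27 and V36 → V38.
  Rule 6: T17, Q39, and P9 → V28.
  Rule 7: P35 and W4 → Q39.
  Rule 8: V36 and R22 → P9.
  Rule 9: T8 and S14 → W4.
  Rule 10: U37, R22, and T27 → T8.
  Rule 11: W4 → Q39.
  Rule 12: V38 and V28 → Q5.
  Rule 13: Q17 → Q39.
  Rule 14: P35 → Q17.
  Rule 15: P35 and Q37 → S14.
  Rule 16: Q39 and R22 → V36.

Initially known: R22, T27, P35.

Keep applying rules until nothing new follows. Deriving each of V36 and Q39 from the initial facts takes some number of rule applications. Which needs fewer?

Q39: P35 holds, so Q17 follows (Rule 14). From Q17, Rule 13 gives Q39. [2 rule applications]
V36: P35 holds, so Q17 follows (Rule 14). From Q17, Rule 13 gives Q39. From Q39 and R22, Rule 16 gives V36. [3 rule applications]
Q39 needs fewer.

Q39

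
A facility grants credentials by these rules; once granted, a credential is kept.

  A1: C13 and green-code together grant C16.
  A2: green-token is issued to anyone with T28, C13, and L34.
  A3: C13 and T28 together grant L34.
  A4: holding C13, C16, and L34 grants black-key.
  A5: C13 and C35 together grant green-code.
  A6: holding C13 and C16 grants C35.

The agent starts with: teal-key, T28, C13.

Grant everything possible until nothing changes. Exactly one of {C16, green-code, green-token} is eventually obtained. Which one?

green-token

Holding C13 and T28 grants L34 (A3).
Holding T28, C13, and L34 grants green-token (A2).
C16 would need C13 and green-code (A1), but green-code is never granted. green-code would need C13 and C35 (A5), but C35 is never granted.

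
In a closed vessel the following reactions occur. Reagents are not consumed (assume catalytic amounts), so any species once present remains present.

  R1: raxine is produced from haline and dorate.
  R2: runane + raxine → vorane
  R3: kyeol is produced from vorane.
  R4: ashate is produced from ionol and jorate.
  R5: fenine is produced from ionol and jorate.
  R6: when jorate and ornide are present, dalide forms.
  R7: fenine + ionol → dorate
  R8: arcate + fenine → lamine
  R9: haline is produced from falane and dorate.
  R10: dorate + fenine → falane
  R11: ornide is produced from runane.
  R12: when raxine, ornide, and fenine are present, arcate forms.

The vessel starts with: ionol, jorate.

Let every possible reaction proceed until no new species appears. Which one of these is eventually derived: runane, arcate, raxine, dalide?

ionol and jorate present → fenine forms (R5).
fenine and ionol present → dorate forms (R7).
dorate and fenine present → falane forms (R10).
falane and dorate present → haline forms (R9).
haline and dorate present → raxine forms (R1).
arcate would need raxine, ornide, and fenine (R12), but ornide never forms. dalide would need jorate and ornide (R6), but ornide never forms. No rule produces runane, and it is not given.

raxine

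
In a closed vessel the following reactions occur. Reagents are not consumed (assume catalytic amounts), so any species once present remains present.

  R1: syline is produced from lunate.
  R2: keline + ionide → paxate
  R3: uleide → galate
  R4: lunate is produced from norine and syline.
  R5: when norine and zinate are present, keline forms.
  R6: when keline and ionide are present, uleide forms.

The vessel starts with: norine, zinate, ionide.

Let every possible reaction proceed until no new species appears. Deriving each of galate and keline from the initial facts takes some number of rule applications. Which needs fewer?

keline: norine and zinate present → keline forms (R5). [1 rule application]
galate: norine and zinate present → keline forms (R5). keline and ionide present → uleide forms (R6). uleide present → galate forms (R3). [3 rule applications]
keline needs fewer.

keline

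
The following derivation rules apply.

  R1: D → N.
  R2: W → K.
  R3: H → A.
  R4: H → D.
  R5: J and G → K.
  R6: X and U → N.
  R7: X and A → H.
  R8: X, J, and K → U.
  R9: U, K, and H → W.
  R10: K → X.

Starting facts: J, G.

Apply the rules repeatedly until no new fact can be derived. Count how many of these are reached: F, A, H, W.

No rule produces F, and it is not given.
A would need H (R3), but H is never established.
H would need X and A (R7), but A is never established.
W would need U, K, and H (R9), but H is never established.
None of the 4 are reached.

0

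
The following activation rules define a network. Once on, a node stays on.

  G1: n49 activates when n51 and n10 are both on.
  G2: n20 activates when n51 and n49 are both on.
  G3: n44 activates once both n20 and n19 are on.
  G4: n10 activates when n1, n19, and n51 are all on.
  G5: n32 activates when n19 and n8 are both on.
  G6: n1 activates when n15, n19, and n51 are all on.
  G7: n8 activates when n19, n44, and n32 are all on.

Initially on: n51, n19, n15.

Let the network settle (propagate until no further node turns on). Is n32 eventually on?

No

n32 would need n19 and n8 (G5), but n8 never turns on.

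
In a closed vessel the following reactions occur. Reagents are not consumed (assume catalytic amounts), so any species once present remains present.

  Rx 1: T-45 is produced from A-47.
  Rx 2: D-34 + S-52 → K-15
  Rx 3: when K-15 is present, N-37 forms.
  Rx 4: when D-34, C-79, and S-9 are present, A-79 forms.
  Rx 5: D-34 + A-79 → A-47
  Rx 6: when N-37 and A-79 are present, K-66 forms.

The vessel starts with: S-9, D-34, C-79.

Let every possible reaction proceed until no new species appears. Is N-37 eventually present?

No

N-37 would need K-15 (Rx 3), but K-15 never forms.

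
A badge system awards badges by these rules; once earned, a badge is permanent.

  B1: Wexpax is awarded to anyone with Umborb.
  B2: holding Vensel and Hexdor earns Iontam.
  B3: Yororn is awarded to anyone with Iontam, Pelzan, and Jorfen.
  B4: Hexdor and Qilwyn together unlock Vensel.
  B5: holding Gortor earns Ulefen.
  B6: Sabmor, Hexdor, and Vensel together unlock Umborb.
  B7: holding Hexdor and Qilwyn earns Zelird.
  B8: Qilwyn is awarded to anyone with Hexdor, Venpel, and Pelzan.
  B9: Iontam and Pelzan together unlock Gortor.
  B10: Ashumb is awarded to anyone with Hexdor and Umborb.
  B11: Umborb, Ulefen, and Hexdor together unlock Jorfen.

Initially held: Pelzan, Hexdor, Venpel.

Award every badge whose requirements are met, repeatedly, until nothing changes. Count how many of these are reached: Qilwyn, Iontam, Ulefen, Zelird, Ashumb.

4

With Hexdor, Venpel, and Pelzan, Qilwyn is earned (B8).
With Hexdor and Qilwyn, Vensel is earned (B4).
With Hexdor and Qilwyn, Zelird is earned (B7).
With Vensel and Hexdor, Iontam is earned (B2).
With Iontam and Pelzan, Gortor is earned (B9).
With Gortor, Ulefen is earned (B5).
Qilwyn: reached.
Iontam: reached.
Ulefen: reached.
Zelird: reached.
Ashumb would need Hexdor and Umborb (B10), but Umborb is never earned.
Reached: Qilwyn, Iontam, Ulefen, and Zelird — 4 of the 5.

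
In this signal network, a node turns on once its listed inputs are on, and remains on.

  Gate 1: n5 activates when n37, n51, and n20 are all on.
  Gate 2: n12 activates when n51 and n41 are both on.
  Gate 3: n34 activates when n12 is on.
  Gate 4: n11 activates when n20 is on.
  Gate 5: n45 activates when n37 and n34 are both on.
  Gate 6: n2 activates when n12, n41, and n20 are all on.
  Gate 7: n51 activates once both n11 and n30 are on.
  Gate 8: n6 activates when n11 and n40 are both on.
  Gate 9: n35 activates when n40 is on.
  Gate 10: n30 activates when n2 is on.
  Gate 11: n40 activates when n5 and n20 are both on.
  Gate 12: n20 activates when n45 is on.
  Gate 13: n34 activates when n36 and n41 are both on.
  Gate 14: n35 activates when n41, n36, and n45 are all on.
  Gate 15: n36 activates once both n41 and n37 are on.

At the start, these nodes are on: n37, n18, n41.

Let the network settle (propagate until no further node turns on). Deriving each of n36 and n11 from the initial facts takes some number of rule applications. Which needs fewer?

n36: Gate 15: n41 and n37 on → n36 on. [1 rule application]
n11: n41 and n37 are on, so n36 activates (Gate 15). Gate 13: n36 and n41 on → n34 on. Gate 5: n37 and n34 on → n45 on. n45 is on, so n20 activates (Gate 12). n20 is on, so n11 activates (Gate 4). [5 rule applications]
n36 needs fewer.

n36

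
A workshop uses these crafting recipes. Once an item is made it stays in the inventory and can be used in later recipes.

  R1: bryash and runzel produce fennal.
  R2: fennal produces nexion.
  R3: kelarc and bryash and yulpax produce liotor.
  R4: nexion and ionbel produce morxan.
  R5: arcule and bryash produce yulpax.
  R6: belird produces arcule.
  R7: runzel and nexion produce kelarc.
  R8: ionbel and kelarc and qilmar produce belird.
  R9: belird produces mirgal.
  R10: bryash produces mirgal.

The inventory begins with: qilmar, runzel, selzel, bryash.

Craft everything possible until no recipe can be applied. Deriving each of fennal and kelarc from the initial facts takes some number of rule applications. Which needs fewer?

fennal

fennal: bryash and runzel → fennal (R1). [1 rule application]
kelarc: bryash and runzel → fennal (R1). fennal → nexion (R2). runzel and nexion → kelarc (R7). [3 rule applications]
fennal needs fewer.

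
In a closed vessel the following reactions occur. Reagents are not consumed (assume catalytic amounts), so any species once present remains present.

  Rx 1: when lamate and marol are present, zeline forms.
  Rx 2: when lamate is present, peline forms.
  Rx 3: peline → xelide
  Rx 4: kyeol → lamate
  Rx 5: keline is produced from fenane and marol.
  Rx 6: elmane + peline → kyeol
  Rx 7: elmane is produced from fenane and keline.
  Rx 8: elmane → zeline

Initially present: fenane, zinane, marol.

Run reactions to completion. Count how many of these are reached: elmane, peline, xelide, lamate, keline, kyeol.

fenane and marol present → keline forms (Rx 5).
fenane and keline present → elmane forms (Rx 7).
elmane: reached.
peline would need lamate (Rx 2), but lamate never forms.
xelide would need peline (Rx 3), but peline never forms.
lamate would need kyeol (Rx 4), but kyeol never forms.
keline: reached.
kyeol would need elmane and peline (Rx 6), but peline never forms.
Reached: elmane and keline — 2 of the 6.

2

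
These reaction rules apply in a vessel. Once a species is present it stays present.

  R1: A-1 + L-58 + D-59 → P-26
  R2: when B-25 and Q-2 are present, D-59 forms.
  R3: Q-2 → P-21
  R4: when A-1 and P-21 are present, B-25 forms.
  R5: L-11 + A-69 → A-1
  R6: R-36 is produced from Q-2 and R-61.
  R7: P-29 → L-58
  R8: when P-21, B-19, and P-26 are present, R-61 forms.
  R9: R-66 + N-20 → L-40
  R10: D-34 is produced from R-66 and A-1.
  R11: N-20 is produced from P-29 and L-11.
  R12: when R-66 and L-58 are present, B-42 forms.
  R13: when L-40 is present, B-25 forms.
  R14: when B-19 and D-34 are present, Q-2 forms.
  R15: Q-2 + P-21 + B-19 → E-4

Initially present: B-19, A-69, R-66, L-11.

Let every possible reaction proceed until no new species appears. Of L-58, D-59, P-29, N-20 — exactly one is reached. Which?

D-59

L-11 and A-69 present → A-1 forms (R5).
R-66 and A-1 present → D-34 forms (R10).
B-19 and D-34 present → Q-2 forms (R14).
Q-2 present → P-21 forms (R3).
A-1 and P-21 present → B-25 forms (R4).
B-25 and Q-2 present → D-59 forms (R2).
No rule produces P-29, and it is not given. L-58 would need P-29 (R7), but P-29 never forms. N-20 would need P-29 and L-11 (R11), but P-29 never forms.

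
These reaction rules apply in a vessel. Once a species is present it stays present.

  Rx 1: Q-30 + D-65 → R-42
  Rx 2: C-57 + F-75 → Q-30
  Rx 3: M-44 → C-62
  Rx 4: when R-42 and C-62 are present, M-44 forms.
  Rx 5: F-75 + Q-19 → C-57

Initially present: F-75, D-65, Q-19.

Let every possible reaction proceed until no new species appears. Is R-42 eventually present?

Yes

F-75 and Q-19 present → C-57 forms (Rx 5).
C-57 and F-75 present → Q-30 forms (Rx 2).
Q-30 and D-65 present → R-42 forms (Rx 1).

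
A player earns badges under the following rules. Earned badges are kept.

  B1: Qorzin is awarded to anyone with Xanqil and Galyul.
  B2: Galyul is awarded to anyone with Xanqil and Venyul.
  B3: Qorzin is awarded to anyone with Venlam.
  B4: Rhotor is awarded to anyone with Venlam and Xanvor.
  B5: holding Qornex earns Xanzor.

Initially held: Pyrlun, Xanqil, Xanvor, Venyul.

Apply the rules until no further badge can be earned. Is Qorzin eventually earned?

With Xanqil and Venyul, Galyul is earned (B2).
With Xanqil and Galyul, Qorzin is earned (B1).

Yes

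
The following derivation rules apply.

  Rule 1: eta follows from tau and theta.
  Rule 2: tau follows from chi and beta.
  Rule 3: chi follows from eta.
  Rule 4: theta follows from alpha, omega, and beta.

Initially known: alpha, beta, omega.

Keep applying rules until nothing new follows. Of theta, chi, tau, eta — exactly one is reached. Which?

theta

From alpha, omega, and beta, Rule 4 gives theta.
tau would need chi and beta (Rule 2), but chi is never established. chi would need eta (Rule 3), but eta is never established. eta would need tau and theta (Rule 1), but tau is never established.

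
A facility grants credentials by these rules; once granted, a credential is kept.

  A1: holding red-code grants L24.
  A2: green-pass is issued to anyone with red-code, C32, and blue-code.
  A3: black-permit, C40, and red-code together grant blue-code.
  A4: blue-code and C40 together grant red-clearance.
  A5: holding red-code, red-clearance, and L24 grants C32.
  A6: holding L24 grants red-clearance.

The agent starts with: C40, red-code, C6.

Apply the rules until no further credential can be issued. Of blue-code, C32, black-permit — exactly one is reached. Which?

Holding red-code grants L24 (A1).
Holding L24 grants red-clearance (A6).
Holding red-code, red-clearance, and L24 grants C32 (A5).
No rule produces black-permit, and it is not given. blue-code would need black-permit, C40, and red-code (A3), but black-permit is never granted.

C32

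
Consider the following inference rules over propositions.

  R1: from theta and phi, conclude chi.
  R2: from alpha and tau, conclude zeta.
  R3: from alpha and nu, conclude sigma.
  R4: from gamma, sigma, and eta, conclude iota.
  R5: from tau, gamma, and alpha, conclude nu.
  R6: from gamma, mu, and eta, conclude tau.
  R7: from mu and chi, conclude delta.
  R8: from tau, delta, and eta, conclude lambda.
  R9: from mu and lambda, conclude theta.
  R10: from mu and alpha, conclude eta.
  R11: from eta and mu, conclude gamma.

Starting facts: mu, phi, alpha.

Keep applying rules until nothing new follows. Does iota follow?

From mu and alpha, R10 gives eta.
From eta and mu, R11 gives gamma.
From gamma, mu, and eta, R6 gives tau.
From tau, gamma, and alpha, R5 gives nu.
alpha and nu hold, so sigma follows (R3).
gamma, sigma, and eta hold, so iota follows (R4).

Yes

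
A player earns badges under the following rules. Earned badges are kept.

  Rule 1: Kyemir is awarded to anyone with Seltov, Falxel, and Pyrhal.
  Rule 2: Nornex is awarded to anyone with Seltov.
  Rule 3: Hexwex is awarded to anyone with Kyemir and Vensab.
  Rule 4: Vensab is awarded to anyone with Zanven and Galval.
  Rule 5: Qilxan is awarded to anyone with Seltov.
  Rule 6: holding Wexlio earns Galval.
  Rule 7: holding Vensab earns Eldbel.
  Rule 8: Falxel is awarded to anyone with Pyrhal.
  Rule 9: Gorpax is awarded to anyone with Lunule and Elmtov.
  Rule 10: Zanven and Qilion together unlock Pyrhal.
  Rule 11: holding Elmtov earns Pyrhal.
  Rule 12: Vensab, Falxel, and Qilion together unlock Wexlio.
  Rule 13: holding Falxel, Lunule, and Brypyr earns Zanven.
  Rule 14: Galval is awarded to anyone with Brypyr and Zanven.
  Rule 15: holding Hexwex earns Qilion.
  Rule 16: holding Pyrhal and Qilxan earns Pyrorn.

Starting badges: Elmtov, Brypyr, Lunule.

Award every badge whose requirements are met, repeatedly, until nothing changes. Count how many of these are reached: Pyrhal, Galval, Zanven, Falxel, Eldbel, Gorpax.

With Lunule and Elmtov, Gorpax is earned (Rule 9).
With Elmtov, Pyrhal is earned (Rule 11).
With Pyrhal, Falxel is earned (Rule 8).
With Falxel, Lunule, and Brypyr, Zanven is earned (Rule 13).
With Brypyr and Zanven, Galval is earned (Rule 14).
With Zanven and Galval, Vensab is earned (Rule 4).
With Vensab, Eldbel is earned (Rule 7).
Pyrhal: reached.
Galval: reached.
Zanven: reached.
Falxel: reached.
Eldbel: reached.
Gorpax: reached.
All 6 are reached.

6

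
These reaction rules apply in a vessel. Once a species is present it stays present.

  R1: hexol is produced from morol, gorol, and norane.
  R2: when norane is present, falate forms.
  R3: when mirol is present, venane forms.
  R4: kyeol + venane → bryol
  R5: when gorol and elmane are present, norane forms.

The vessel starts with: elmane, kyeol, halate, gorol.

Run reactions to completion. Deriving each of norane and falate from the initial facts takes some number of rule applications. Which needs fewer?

norane

norane: gorol and elmane present → norane forms (R5). [1 rule application]
falate: gorol and elmane present → norane forms (R5). norane present → falate forms (R2). [2 rule applications]
norane needs fewer.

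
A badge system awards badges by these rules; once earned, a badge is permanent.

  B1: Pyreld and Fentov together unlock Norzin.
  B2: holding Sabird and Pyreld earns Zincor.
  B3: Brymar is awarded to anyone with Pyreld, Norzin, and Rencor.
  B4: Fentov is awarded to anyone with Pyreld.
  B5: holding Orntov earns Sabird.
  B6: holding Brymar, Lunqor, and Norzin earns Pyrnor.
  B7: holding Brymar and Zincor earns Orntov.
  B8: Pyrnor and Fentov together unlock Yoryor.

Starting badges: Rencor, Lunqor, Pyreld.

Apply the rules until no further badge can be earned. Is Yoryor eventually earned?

Yes

With Pyreld, Fentov is earned (B4).
With Pyreld and Fentov, Norzin is earned (B1).
With Pyreld, Norzin, and Rencor, Brymar is earned (B3).
With Brymar, Lunqor, and Norzin, Pyrnor is earned (B6).
With Pyrnor and Fentov, Yoryor is earned (B8).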